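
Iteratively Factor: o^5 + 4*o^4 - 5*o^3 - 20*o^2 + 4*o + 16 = (o - 2)*(o^4 + 6*o^3 + 7*o^2 - 6*o - 8) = (o - 2)*(o - 1)*(o^3 + 7*o^2 + 14*o + 8) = (o - 2)*(o - 1)*(o + 4)*(o^2 + 3*o + 2) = (o - 2)*(o - 1)*(o + 2)*(o + 4)*(o + 1)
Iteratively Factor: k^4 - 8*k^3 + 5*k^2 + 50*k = (k - 5)*(k^3 - 3*k^2 - 10*k) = k*(k - 5)*(k^2 - 3*k - 10) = k*(k - 5)*(k + 2)*(k - 5)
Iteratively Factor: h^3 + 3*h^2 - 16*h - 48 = (h - 4)*(h^2 + 7*h + 12) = (h - 4)*(h + 4)*(h + 3)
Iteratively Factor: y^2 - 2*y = (y)*(y - 2)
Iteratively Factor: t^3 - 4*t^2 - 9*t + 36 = (t - 4)*(t^2 - 9) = (t - 4)*(t + 3)*(t - 3)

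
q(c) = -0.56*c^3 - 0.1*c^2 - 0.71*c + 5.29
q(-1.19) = 6.94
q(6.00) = -123.53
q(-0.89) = 6.24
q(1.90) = -0.26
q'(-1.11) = -2.56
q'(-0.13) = -0.71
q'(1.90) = -7.15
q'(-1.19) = -2.85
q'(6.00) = -62.39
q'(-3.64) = -22.24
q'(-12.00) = -240.23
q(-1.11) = 6.72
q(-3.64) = 33.56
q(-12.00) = 967.09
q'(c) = -1.68*c^2 - 0.2*c - 0.71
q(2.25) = -3.19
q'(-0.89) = -1.86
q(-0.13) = 5.38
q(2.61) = -7.20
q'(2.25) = -9.66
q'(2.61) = -12.68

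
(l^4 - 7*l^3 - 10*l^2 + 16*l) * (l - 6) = l^5 - 13*l^4 + 32*l^3 + 76*l^2 - 96*l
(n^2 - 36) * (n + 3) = n^3 + 3*n^2 - 36*n - 108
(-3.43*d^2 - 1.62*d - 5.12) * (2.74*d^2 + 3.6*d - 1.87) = -9.3982*d^4 - 16.7868*d^3 - 13.4467*d^2 - 15.4026*d + 9.5744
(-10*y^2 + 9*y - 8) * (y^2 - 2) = -10*y^4 + 9*y^3 + 12*y^2 - 18*y + 16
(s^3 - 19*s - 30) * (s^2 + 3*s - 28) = s^5 + 3*s^4 - 47*s^3 - 87*s^2 + 442*s + 840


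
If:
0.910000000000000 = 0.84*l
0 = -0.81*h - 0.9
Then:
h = -1.11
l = 1.08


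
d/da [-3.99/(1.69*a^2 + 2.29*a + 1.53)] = (13.4862*a + 9.1371)/(1.69*a^2 + 2.29*a + 1.53)^2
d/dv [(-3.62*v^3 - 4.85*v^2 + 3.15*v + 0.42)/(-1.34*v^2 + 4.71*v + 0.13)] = (4.8508*v^4 - 34.1004*v^3 - 20.0343*v^2 - 0.135399999999999*v - 1.5687)/(1.7956*v^4 - 12.6228*v^3 + 21.8357*v^2 + 1.2246*v + 0.0169)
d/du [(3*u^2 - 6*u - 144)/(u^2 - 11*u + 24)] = -27/(u^2 - 6*u + 9)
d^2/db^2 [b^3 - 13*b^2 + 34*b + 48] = 6*b - 26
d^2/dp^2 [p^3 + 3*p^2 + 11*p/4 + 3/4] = 6*p + 6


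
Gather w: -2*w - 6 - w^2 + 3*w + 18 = -w^2 + w + 12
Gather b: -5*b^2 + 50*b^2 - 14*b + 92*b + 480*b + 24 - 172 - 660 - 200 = 45*b^2 + 558*b - 1008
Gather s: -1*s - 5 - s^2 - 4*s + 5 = -s^2 - 5*s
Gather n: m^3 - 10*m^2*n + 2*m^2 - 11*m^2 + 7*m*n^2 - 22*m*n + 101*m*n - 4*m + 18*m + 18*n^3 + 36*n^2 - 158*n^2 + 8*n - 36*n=m^3 - 9*m^2 + 14*m + 18*n^3 + n^2*(7*m - 122) + n*(-10*m^2 + 79*m - 28)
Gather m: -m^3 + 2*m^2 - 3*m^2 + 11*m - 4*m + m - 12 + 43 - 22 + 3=-m^3 - m^2 + 8*m + 12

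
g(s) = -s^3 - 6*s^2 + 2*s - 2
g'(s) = -3*s^2 - 12*s + 2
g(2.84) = -67.62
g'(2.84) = -56.28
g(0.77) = -4.47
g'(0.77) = -9.02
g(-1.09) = -10.01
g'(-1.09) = 11.52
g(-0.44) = -3.96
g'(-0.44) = 6.70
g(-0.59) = -5.06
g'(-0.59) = 8.04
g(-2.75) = -32.08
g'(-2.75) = 12.31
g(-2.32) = -26.45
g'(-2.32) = 13.69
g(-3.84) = -41.53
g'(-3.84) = 3.84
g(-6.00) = -14.00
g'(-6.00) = -34.00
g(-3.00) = -35.00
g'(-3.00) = 11.00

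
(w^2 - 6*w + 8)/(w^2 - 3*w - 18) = (-w^2 + 6*w - 8)/(-w^2 + 3*w + 18)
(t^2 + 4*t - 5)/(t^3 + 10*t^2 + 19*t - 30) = 1/(t + 6)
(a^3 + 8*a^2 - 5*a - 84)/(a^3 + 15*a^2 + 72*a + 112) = (a - 3)/(a + 4)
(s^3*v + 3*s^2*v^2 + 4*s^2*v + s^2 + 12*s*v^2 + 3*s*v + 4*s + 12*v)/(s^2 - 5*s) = (s^3*v + 3*s^2*v^2 + 4*s^2*v + s^2 + 12*s*v^2 + 3*s*v + 4*s + 12*v)/(s*(s - 5))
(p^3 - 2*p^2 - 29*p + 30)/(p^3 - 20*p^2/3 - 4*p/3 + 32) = 3*(p^2 + 4*p - 5)/(3*p^2 - 2*p - 16)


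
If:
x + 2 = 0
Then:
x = -2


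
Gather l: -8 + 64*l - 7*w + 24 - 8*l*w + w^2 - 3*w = l*(64 - 8*w) + w^2 - 10*w + 16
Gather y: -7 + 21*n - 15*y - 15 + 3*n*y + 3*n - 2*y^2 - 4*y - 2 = 24*n - 2*y^2 + y*(3*n - 19) - 24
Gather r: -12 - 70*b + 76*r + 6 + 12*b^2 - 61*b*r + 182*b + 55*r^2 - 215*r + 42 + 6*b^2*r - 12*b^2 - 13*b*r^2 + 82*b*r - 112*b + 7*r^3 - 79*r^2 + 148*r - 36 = 7*r^3 + r^2*(-13*b - 24) + r*(6*b^2 + 21*b + 9)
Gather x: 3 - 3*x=3 - 3*x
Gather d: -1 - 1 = -2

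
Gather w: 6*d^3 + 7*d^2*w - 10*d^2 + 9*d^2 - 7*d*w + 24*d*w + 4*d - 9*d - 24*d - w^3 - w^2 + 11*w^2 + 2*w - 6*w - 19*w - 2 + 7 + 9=6*d^3 - d^2 - 29*d - w^3 + 10*w^2 + w*(7*d^2 + 17*d - 23) + 14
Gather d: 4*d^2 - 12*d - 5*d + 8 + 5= 4*d^2 - 17*d + 13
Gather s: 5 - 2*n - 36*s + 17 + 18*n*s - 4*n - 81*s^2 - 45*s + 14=-6*n - 81*s^2 + s*(18*n - 81) + 36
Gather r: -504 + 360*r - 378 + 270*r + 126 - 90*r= 540*r - 756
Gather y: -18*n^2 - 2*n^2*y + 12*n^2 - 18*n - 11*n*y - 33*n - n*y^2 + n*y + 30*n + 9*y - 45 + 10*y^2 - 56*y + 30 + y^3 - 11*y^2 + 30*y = -6*n^2 - 21*n + y^3 + y^2*(-n - 1) + y*(-2*n^2 - 10*n - 17) - 15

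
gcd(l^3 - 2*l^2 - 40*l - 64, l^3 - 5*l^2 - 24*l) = l - 8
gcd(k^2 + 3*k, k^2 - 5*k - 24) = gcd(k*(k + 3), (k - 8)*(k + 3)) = k + 3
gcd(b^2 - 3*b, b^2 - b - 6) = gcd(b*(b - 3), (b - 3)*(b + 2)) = b - 3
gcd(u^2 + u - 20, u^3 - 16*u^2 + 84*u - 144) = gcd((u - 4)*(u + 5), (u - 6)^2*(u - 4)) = u - 4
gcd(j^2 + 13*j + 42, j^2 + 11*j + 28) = j + 7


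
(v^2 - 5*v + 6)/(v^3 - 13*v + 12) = (v - 2)/(v^2 + 3*v - 4)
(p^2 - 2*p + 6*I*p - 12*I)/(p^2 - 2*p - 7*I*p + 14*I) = (p + 6*I)/(p - 7*I)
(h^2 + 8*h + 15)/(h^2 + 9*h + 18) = (h + 5)/(h + 6)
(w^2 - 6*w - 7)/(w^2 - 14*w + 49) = (w + 1)/(w - 7)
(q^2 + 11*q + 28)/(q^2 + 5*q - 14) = (q + 4)/(q - 2)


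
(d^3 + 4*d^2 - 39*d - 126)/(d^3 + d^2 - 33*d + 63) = (d^2 - 3*d - 18)/(d^2 - 6*d + 9)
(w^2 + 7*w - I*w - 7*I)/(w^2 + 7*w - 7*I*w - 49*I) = (w - I)/(w - 7*I)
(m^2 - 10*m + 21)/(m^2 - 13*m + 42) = (m - 3)/(m - 6)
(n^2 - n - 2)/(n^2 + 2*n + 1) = (n - 2)/(n + 1)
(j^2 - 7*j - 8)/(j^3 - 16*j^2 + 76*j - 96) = (j + 1)/(j^2 - 8*j + 12)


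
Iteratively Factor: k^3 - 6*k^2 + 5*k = (k)*(k^2 - 6*k + 5) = k*(k - 5)*(k - 1)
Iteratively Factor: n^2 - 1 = (n + 1)*(n - 1)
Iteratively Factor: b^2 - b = (b - 1)*(b)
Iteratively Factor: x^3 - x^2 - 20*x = (x - 5)*(x^2 + 4*x) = (x - 5)*(x + 4)*(x)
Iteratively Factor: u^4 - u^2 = (u)*(u^3 - u) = u^2*(u^2 - 1) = u^2*(u - 1)*(u + 1)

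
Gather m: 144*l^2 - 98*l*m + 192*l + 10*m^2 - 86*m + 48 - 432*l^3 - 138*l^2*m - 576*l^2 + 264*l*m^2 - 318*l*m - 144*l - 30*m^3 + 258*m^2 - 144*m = -432*l^3 - 432*l^2 + 48*l - 30*m^3 + m^2*(264*l + 268) + m*(-138*l^2 - 416*l - 230) + 48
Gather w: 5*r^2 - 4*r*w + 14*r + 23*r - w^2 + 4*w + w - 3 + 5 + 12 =5*r^2 + 37*r - w^2 + w*(5 - 4*r) + 14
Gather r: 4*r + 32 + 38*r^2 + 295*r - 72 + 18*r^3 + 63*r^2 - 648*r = 18*r^3 + 101*r^2 - 349*r - 40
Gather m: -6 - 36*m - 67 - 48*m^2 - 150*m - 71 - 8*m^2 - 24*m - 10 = -56*m^2 - 210*m - 154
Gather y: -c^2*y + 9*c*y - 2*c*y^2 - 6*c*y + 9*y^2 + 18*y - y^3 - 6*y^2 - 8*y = -y^3 + y^2*(3 - 2*c) + y*(-c^2 + 3*c + 10)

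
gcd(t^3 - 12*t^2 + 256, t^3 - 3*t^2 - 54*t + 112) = t - 8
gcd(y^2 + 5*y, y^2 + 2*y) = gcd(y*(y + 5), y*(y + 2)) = y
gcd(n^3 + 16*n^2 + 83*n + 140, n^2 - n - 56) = n + 7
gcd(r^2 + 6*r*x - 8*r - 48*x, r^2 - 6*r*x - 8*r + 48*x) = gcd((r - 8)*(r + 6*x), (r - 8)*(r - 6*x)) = r - 8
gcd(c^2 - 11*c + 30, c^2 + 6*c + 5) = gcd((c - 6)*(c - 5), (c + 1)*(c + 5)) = 1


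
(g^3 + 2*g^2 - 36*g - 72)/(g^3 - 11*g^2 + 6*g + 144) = (g^2 + 8*g + 12)/(g^2 - 5*g - 24)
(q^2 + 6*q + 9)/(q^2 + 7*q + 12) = (q + 3)/(q + 4)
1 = 1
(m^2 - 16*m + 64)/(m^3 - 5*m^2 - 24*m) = (m - 8)/(m*(m + 3))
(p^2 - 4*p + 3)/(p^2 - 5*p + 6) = (p - 1)/(p - 2)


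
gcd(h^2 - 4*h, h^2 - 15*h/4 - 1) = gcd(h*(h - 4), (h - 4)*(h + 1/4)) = h - 4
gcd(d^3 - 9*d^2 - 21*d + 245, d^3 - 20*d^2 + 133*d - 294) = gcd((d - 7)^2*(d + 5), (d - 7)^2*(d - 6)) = d^2 - 14*d + 49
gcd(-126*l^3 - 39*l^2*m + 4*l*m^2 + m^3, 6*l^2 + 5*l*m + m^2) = 3*l + m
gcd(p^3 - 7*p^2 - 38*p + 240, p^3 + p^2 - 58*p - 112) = p - 8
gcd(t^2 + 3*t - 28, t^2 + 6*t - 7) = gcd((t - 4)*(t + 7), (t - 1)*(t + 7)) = t + 7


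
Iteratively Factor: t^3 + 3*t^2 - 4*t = (t - 1)*(t^2 + 4*t) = (t - 1)*(t + 4)*(t)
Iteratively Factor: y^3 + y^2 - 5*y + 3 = (y - 1)*(y^2 + 2*y - 3) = (y - 1)^2*(y + 3)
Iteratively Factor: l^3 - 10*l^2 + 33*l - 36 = (l - 4)*(l^2 - 6*l + 9) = (l - 4)*(l - 3)*(l - 3)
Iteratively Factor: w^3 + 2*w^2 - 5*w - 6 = (w + 1)*(w^2 + w - 6) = (w + 1)*(w + 3)*(w - 2)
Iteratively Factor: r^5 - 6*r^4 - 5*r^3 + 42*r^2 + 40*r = (r - 5)*(r^4 - r^3 - 10*r^2 - 8*r) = (r - 5)*(r + 2)*(r^3 - 3*r^2 - 4*r) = (r - 5)*(r + 1)*(r + 2)*(r^2 - 4*r) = r*(r - 5)*(r + 1)*(r + 2)*(r - 4)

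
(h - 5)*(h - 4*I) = h^2 - 5*h - 4*I*h + 20*I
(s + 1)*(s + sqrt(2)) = s^2 + s + sqrt(2)*s + sqrt(2)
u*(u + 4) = u^2 + 4*u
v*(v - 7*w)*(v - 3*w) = v^3 - 10*v^2*w + 21*v*w^2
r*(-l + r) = -l*r + r^2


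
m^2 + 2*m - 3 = (m - 1)*(m + 3)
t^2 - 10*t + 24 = (t - 6)*(t - 4)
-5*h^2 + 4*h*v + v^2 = (-h + v)*(5*h + v)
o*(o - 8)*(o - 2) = o^3 - 10*o^2 + 16*o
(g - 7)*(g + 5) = g^2 - 2*g - 35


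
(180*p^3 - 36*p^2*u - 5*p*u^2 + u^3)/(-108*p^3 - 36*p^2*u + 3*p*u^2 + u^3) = (-5*p + u)/(3*p + u)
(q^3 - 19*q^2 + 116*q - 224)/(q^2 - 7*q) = q - 12 + 32/q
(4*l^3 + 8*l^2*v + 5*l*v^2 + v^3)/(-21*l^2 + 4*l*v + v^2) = (4*l^3 + 8*l^2*v + 5*l*v^2 + v^3)/(-21*l^2 + 4*l*v + v^2)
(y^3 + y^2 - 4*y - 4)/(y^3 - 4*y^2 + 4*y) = (y^2 + 3*y + 2)/(y*(y - 2))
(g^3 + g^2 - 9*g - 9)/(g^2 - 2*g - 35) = (-g^3 - g^2 + 9*g + 9)/(-g^2 + 2*g + 35)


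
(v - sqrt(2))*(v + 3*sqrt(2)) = v^2 + 2*sqrt(2)*v - 6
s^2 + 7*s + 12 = (s + 3)*(s + 4)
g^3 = g^3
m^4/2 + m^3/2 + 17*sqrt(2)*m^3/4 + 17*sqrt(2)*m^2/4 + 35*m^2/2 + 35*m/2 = m*(m/2 + 1/2)*(m + 7*sqrt(2)/2)*(m + 5*sqrt(2))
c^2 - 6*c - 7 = (c - 7)*(c + 1)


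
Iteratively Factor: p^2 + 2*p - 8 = (p + 4)*(p - 2)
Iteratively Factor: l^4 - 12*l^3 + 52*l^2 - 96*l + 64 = (l - 2)*(l^3 - 10*l^2 + 32*l - 32) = (l - 2)^2*(l^2 - 8*l + 16) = (l - 4)*(l - 2)^2*(l - 4)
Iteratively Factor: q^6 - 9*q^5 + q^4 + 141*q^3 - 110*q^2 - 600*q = (q - 4)*(q^5 - 5*q^4 - 19*q^3 + 65*q^2 + 150*q) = (q - 4)*(q + 2)*(q^4 - 7*q^3 - 5*q^2 + 75*q) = q*(q - 4)*(q + 2)*(q^3 - 7*q^2 - 5*q + 75) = q*(q - 4)*(q + 2)*(q + 3)*(q^2 - 10*q + 25) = q*(q - 5)*(q - 4)*(q + 2)*(q + 3)*(q - 5)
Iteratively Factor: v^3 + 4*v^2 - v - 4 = (v - 1)*(v^2 + 5*v + 4) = (v - 1)*(v + 1)*(v + 4)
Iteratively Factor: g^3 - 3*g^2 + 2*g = (g - 2)*(g^2 - g) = (g - 2)*(g - 1)*(g)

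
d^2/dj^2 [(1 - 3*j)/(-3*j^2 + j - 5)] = 2*(3*(2 - 9*j)*(3*j^2 - j + 5) + (3*j - 1)*(6*j - 1)^2)/(3*j^2 - j + 5)^3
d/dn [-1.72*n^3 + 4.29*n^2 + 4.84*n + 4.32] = -5.16*n^2 + 8.58*n + 4.84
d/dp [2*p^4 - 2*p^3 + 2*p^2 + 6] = 2*p*(4*p^2 - 3*p + 2)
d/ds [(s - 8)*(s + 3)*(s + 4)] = 3*s^2 - 2*s - 44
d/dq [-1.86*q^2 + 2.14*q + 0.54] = 2.14 - 3.72*q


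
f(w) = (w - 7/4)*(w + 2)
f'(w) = 2*w + 1/4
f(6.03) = 34.37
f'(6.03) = 12.31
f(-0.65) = -3.24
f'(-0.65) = -1.05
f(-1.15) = -2.46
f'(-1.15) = -2.05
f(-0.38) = -3.45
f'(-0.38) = -0.51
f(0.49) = -3.14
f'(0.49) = 1.23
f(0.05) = -3.48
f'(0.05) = 0.35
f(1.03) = -2.18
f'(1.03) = 2.31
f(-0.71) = -3.17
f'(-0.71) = -1.17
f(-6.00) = 31.00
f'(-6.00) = -11.75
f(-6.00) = 31.00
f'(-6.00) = -11.75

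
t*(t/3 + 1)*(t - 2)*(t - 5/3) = t^4/3 - 2*t^3/9 - 23*t^2/9 + 10*t/3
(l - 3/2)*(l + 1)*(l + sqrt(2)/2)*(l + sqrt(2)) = l^4 - l^3/2 + 3*sqrt(2)*l^3/2 - 3*sqrt(2)*l^2/4 - l^2/2 - 9*sqrt(2)*l/4 - l/2 - 3/2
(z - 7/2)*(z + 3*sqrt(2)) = z^2 - 7*z/2 + 3*sqrt(2)*z - 21*sqrt(2)/2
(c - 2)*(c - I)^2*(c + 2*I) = c^4 - 2*c^3 + 3*c^2 - 6*c - 2*I*c + 4*I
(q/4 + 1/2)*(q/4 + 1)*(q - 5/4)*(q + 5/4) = q^4/16 + 3*q^3/8 + 103*q^2/256 - 75*q/128 - 25/32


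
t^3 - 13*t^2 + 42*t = t*(t - 7)*(t - 6)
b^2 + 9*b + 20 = (b + 4)*(b + 5)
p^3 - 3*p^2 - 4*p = p*(p - 4)*(p + 1)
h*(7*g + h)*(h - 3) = 7*g*h^2 - 21*g*h + h^3 - 3*h^2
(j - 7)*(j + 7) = j^2 - 49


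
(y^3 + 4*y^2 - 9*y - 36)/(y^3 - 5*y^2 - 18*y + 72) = (y + 3)/(y - 6)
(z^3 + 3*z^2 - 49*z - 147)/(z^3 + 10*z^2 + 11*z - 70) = (z^2 - 4*z - 21)/(z^2 + 3*z - 10)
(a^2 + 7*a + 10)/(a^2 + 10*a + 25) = (a + 2)/(a + 5)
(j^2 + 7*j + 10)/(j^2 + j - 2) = (j + 5)/(j - 1)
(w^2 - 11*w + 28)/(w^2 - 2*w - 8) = (w - 7)/(w + 2)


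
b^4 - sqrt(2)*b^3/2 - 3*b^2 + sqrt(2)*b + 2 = (b - sqrt(2))^2*(b + sqrt(2)/2)*(b + sqrt(2))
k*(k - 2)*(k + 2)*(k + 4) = k^4 + 4*k^3 - 4*k^2 - 16*k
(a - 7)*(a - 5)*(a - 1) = a^3 - 13*a^2 + 47*a - 35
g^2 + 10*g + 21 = (g + 3)*(g + 7)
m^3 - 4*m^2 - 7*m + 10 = (m - 5)*(m - 1)*(m + 2)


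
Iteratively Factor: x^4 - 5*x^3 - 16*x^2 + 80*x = (x)*(x^3 - 5*x^2 - 16*x + 80) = x*(x - 5)*(x^2 - 16) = x*(x - 5)*(x - 4)*(x + 4)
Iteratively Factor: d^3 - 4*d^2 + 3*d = (d)*(d^2 - 4*d + 3) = d*(d - 3)*(d - 1)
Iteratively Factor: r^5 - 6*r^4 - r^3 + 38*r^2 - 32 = (r - 4)*(r^4 - 2*r^3 - 9*r^2 + 2*r + 8) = (r - 4)^2*(r^3 + 2*r^2 - r - 2) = (r - 4)^2*(r - 1)*(r^2 + 3*r + 2) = (r - 4)^2*(r - 1)*(r + 2)*(r + 1)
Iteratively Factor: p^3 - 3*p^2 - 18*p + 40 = (p - 5)*(p^2 + 2*p - 8) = (p - 5)*(p - 2)*(p + 4)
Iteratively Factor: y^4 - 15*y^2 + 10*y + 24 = (y - 2)*(y^3 + 2*y^2 - 11*y - 12) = (y - 2)*(y + 4)*(y^2 - 2*y - 3) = (y - 3)*(y - 2)*(y + 4)*(y + 1)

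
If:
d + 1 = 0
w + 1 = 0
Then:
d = -1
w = -1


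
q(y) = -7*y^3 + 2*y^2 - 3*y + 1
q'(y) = -21*y^2 + 4*y - 3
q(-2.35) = 109.94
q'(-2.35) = -128.37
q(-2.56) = 139.23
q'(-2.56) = -150.87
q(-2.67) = 156.51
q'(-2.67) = -163.39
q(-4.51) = 697.35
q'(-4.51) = -448.18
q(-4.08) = 521.95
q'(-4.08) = -368.89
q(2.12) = -63.07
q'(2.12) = -88.90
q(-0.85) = 9.29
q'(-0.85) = -21.57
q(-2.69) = 159.80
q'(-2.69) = -165.72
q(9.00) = -4967.00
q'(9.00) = -1668.00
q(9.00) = -4967.00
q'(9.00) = -1668.00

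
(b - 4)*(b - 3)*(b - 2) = b^3 - 9*b^2 + 26*b - 24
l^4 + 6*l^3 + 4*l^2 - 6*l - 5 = (l - 1)*(l + 1)^2*(l + 5)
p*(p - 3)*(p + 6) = p^3 + 3*p^2 - 18*p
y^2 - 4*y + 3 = (y - 3)*(y - 1)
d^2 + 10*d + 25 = (d + 5)^2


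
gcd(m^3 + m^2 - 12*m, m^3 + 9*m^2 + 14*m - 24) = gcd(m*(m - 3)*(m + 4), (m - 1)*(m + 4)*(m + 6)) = m + 4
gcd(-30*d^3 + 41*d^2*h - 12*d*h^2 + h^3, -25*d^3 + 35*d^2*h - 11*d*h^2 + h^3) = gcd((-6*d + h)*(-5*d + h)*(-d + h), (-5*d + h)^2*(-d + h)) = 5*d^2 - 6*d*h + h^2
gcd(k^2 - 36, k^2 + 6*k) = k + 6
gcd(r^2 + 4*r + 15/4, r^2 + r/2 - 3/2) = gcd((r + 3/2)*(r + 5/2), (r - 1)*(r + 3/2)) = r + 3/2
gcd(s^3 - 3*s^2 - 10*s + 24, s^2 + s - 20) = s - 4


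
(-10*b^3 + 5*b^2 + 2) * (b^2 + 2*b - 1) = -10*b^5 - 15*b^4 + 20*b^3 - 3*b^2 + 4*b - 2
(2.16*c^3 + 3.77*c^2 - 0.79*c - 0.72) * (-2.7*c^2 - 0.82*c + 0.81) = -5.832*c^5 - 11.9502*c^4 + 0.791200000000001*c^3 + 5.6455*c^2 - 0.0495000000000001*c - 0.5832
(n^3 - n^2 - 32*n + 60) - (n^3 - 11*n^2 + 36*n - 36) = 10*n^2 - 68*n + 96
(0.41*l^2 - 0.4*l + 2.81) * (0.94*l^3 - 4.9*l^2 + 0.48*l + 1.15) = 0.3854*l^5 - 2.385*l^4 + 4.7982*l^3 - 13.4895*l^2 + 0.8888*l + 3.2315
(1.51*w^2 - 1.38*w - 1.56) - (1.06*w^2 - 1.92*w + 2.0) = 0.45*w^2 + 0.54*w - 3.56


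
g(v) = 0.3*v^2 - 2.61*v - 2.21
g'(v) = 0.6*v - 2.61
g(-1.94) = 3.98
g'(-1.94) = -3.77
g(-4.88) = 17.67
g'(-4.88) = -5.54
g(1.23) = -4.97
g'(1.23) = -1.87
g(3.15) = -7.45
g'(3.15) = -0.72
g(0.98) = -4.48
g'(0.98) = -2.02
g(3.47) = -7.65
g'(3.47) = -0.53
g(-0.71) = -0.21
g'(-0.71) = -3.04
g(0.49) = -3.42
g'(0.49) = -2.32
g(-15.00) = 104.44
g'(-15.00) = -11.61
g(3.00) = -7.34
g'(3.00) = -0.81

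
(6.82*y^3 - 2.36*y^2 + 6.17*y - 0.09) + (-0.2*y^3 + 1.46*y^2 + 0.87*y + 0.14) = 6.62*y^3 - 0.9*y^2 + 7.04*y + 0.05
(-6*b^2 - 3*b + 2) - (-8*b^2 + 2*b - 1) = 2*b^2 - 5*b + 3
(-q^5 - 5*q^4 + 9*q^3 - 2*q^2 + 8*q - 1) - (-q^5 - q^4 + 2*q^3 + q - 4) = -4*q^4 + 7*q^3 - 2*q^2 + 7*q + 3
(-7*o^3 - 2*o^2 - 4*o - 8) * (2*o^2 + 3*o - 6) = -14*o^5 - 25*o^4 + 28*o^3 - 16*o^2 + 48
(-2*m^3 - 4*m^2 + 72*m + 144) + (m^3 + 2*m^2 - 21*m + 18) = -m^3 - 2*m^2 + 51*m + 162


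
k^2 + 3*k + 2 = (k + 1)*(k + 2)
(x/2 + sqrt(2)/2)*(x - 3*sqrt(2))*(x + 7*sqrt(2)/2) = x^3/2 + 3*sqrt(2)*x^2/4 - 10*x - 21*sqrt(2)/2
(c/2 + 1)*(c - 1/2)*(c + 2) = c^3/2 + 7*c^2/4 + c - 1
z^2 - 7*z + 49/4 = (z - 7/2)^2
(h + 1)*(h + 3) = h^2 + 4*h + 3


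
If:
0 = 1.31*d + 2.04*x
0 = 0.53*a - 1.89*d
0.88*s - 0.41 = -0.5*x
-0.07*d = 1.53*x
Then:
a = 0.00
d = 0.00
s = 0.47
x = 0.00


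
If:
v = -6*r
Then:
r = -v/6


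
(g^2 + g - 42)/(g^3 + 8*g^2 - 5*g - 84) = (g - 6)/(g^2 + g - 12)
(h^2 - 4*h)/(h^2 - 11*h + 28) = h/(h - 7)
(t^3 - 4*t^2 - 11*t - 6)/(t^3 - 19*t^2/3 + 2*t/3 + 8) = 3*(t + 1)/(3*t - 4)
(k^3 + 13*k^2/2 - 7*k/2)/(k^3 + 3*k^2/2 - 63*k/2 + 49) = k*(2*k - 1)/(2*k^2 - 11*k + 14)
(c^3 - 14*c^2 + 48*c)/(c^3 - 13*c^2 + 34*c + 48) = c/(c + 1)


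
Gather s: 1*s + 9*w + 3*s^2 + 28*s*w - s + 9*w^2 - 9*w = 3*s^2 + 28*s*w + 9*w^2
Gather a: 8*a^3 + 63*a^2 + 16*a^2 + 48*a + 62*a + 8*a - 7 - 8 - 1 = 8*a^3 + 79*a^2 + 118*a - 16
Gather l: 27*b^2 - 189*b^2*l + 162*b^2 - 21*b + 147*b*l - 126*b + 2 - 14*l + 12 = 189*b^2 - 147*b + l*(-189*b^2 + 147*b - 14) + 14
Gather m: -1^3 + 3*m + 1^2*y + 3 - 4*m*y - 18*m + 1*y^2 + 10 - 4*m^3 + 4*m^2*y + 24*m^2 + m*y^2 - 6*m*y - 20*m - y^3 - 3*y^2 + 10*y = -4*m^3 + m^2*(4*y + 24) + m*(y^2 - 10*y - 35) - y^3 - 2*y^2 + 11*y + 12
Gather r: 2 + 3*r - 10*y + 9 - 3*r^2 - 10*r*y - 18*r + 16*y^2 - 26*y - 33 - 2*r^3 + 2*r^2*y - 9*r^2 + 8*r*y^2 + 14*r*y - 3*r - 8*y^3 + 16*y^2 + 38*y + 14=-2*r^3 + r^2*(2*y - 12) + r*(8*y^2 + 4*y - 18) - 8*y^3 + 32*y^2 + 2*y - 8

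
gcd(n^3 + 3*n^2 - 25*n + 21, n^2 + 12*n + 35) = n + 7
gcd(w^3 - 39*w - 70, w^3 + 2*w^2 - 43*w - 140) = w^2 - 2*w - 35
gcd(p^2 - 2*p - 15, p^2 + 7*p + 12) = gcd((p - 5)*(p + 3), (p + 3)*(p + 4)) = p + 3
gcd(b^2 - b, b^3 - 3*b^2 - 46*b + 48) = b - 1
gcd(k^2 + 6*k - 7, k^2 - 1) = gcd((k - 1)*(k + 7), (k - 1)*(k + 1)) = k - 1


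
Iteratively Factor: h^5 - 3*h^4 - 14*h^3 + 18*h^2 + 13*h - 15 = (h + 3)*(h^4 - 6*h^3 + 4*h^2 + 6*h - 5) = (h - 1)*(h + 3)*(h^3 - 5*h^2 - h + 5) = (h - 1)^2*(h + 3)*(h^2 - 4*h - 5) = (h - 1)^2*(h + 1)*(h + 3)*(h - 5)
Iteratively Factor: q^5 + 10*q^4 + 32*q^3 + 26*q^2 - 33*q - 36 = (q + 3)*(q^4 + 7*q^3 + 11*q^2 - 7*q - 12) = (q + 3)*(q + 4)*(q^3 + 3*q^2 - q - 3) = (q + 3)^2*(q + 4)*(q^2 - 1) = (q - 1)*(q + 3)^2*(q + 4)*(q + 1)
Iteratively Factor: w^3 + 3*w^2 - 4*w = (w)*(w^2 + 3*w - 4) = w*(w - 1)*(w + 4)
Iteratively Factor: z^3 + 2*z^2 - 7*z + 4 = (z - 1)*(z^2 + 3*z - 4) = (z - 1)^2*(z + 4)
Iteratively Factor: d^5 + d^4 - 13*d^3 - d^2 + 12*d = (d - 1)*(d^4 + 2*d^3 - 11*d^2 - 12*d) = (d - 1)*(d + 4)*(d^3 - 2*d^2 - 3*d) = d*(d - 1)*(d + 4)*(d^2 - 2*d - 3) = d*(d - 3)*(d - 1)*(d + 4)*(d + 1)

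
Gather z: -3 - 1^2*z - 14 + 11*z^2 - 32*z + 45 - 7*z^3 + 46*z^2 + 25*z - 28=-7*z^3 + 57*z^2 - 8*z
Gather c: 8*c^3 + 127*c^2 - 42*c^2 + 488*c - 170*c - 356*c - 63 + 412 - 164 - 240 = 8*c^3 + 85*c^2 - 38*c - 55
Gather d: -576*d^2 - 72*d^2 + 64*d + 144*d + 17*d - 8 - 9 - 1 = -648*d^2 + 225*d - 18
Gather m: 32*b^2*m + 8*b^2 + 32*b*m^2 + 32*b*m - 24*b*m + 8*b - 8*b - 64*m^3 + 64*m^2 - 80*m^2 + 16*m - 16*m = 8*b^2 - 64*m^3 + m^2*(32*b - 16) + m*(32*b^2 + 8*b)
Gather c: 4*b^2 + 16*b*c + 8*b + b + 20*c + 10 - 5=4*b^2 + 9*b + c*(16*b + 20) + 5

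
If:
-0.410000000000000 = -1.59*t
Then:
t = 0.26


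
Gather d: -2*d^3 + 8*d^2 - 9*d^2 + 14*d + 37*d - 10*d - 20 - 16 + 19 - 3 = -2*d^3 - d^2 + 41*d - 20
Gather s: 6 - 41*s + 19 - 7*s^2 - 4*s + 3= -7*s^2 - 45*s + 28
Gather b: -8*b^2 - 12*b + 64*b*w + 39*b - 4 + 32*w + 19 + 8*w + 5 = -8*b^2 + b*(64*w + 27) + 40*w + 20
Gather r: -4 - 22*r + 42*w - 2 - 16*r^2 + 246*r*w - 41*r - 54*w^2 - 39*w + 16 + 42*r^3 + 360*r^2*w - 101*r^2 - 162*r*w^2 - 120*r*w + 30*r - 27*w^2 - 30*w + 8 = 42*r^3 + r^2*(360*w - 117) + r*(-162*w^2 + 126*w - 33) - 81*w^2 - 27*w + 18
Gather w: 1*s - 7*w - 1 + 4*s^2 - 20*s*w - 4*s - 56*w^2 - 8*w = 4*s^2 - 3*s - 56*w^2 + w*(-20*s - 15) - 1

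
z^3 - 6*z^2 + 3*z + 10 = (z - 5)*(z - 2)*(z + 1)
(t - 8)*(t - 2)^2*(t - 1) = t^4 - 13*t^3 + 48*t^2 - 68*t + 32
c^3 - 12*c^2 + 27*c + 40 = (c - 8)*(c - 5)*(c + 1)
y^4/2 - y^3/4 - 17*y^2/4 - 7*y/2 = y*(y/2 + 1)*(y - 7/2)*(y + 1)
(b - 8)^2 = b^2 - 16*b + 64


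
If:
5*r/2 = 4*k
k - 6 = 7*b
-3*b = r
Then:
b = -48/71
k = 90/71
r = 144/71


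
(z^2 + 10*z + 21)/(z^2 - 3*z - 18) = (z + 7)/(z - 6)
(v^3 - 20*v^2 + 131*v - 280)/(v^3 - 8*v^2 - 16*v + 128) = (v^2 - 12*v + 35)/(v^2 - 16)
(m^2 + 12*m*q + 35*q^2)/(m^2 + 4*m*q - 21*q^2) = (-m - 5*q)/(-m + 3*q)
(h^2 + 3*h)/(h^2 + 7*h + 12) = h/(h + 4)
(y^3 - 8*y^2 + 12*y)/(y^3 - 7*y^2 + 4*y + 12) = y/(y + 1)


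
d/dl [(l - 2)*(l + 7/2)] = 2*l + 3/2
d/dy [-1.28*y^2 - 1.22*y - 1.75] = -2.56*y - 1.22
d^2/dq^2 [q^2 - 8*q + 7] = 2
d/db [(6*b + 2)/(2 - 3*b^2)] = 6*(3*b^2 + 2*b + 2)/(9*b^4 - 12*b^2 + 4)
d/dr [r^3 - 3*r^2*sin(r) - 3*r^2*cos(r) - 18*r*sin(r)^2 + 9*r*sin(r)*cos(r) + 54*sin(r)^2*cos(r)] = -3*sqrt(2)*r^2*cos(r + pi/4) + 3*r^2 - 18*r*sin(2*r) - 6*sqrt(2)*r*sin(r + pi/4) + 9*r*cos(2*r) - 27*sin(r)/2 + 9*sin(2*r)/2 + 81*sin(3*r)/2 + 9*cos(2*r) - 9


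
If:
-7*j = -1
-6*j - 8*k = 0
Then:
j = 1/7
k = -3/28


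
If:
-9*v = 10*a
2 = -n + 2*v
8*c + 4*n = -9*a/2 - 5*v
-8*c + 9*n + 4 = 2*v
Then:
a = -396/499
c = 27/1996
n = -118/499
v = 440/499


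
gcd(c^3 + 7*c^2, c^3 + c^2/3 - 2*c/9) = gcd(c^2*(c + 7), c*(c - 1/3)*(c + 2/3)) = c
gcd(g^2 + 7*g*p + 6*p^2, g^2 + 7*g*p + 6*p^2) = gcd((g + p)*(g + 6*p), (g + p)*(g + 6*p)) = g^2 + 7*g*p + 6*p^2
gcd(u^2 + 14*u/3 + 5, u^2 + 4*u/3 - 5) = u + 3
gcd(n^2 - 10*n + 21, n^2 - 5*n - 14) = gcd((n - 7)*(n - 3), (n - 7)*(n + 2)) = n - 7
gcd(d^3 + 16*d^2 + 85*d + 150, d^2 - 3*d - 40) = d + 5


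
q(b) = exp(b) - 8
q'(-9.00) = 0.00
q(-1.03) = -7.64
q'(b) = exp(b)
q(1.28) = -4.40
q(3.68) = 31.65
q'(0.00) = 1.00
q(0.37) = -6.55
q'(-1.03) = 0.36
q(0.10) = -6.89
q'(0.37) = 1.45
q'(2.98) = 19.69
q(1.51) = -3.47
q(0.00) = -7.00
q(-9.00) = -8.00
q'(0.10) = 1.11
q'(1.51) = 4.53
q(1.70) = -2.53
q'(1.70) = 5.47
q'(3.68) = 39.65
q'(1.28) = 3.60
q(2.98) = 11.69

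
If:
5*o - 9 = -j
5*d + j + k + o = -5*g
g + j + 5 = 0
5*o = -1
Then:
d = 326/25 - k/5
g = -15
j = 10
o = -1/5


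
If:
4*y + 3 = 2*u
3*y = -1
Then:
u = 5/6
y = -1/3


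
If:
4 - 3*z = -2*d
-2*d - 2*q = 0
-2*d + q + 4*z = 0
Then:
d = 16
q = -16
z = 12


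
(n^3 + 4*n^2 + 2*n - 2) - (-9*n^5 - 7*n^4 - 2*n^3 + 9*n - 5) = 9*n^5 + 7*n^4 + 3*n^3 + 4*n^2 - 7*n + 3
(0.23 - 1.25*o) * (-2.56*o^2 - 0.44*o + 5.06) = 3.2*o^3 - 0.0387999999999999*o^2 - 6.4262*o + 1.1638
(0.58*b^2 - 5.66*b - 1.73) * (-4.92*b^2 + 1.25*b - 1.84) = -2.8536*b^4 + 28.5722*b^3 + 0.3694*b^2 + 8.2519*b + 3.1832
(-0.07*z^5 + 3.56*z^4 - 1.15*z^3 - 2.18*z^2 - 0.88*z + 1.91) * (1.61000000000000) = -0.1127*z^5 + 5.7316*z^4 - 1.8515*z^3 - 3.5098*z^2 - 1.4168*z + 3.0751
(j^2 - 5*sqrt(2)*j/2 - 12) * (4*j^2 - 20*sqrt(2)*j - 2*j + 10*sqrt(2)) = 4*j^4 - 30*sqrt(2)*j^3 - 2*j^3 + 15*sqrt(2)*j^2 + 52*j^2 - 26*j + 240*sqrt(2)*j - 120*sqrt(2)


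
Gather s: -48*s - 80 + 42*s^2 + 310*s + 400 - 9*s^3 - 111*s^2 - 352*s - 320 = -9*s^3 - 69*s^2 - 90*s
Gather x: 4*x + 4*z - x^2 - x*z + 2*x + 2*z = -x^2 + x*(6 - z) + 6*z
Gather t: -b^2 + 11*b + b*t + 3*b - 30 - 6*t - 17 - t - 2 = -b^2 + 14*b + t*(b - 7) - 49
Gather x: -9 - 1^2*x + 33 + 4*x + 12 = 3*x + 36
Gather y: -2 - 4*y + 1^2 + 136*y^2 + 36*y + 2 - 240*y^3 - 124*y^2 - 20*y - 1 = -240*y^3 + 12*y^2 + 12*y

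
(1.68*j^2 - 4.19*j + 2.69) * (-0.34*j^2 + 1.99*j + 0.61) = -0.5712*j^4 + 4.7678*j^3 - 8.2279*j^2 + 2.7972*j + 1.6409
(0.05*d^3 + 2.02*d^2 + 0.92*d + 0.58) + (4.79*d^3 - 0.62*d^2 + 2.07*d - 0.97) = 4.84*d^3 + 1.4*d^2 + 2.99*d - 0.39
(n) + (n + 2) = 2*n + 2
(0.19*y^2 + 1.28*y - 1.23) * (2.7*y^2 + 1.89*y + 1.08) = 0.513*y^4 + 3.8151*y^3 - 0.6966*y^2 - 0.9423*y - 1.3284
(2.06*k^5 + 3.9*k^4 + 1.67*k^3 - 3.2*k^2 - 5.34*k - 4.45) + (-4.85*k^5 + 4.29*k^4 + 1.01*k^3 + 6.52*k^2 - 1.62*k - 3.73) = -2.79*k^5 + 8.19*k^4 + 2.68*k^3 + 3.32*k^2 - 6.96*k - 8.18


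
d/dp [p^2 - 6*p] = 2*p - 6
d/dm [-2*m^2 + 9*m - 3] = 9 - 4*m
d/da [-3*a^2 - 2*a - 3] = -6*a - 2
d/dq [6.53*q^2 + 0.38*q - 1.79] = 13.06*q + 0.38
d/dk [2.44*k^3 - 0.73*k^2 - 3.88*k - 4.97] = 7.32*k^2 - 1.46*k - 3.88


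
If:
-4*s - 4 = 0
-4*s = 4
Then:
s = -1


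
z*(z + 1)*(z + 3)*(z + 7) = z^4 + 11*z^3 + 31*z^2 + 21*z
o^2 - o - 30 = (o - 6)*(o + 5)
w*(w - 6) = w^2 - 6*w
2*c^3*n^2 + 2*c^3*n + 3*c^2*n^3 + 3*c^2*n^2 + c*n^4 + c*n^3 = n*(c + n)*(2*c + n)*(c*n + c)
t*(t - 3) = t^2 - 3*t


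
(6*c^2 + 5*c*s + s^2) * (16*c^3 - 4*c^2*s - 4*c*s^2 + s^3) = 96*c^5 + 56*c^4*s - 28*c^3*s^2 - 18*c^2*s^3 + c*s^4 + s^5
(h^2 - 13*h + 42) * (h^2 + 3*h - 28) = h^4 - 10*h^3 - 25*h^2 + 490*h - 1176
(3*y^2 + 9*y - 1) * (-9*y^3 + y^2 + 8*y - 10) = -27*y^5 - 78*y^4 + 42*y^3 + 41*y^2 - 98*y + 10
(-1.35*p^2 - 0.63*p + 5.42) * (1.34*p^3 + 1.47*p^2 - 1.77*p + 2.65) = -1.809*p^5 - 2.8287*p^4 + 8.7262*p^3 + 5.505*p^2 - 11.2629*p + 14.363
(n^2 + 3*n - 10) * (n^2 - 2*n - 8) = n^4 + n^3 - 24*n^2 - 4*n + 80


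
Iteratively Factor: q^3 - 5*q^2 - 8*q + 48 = (q - 4)*(q^2 - q - 12) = (q - 4)*(q + 3)*(q - 4)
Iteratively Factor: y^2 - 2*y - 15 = (y + 3)*(y - 5)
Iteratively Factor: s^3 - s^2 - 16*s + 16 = (s - 4)*(s^2 + 3*s - 4) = (s - 4)*(s + 4)*(s - 1)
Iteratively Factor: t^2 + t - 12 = (t - 3)*(t + 4)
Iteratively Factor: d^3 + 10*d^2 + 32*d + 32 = (d + 4)*(d^2 + 6*d + 8) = (d + 2)*(d + 4)*(d + 4)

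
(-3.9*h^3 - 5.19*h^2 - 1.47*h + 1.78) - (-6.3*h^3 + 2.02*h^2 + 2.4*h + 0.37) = 2.4*h^3 - 7.21*h^2 - 3.87*h + 1.41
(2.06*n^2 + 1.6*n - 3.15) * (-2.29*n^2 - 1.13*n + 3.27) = -4.7174*n^4 - 5.9918*n^3 + 12.1417*n^2 + 8.7915*n - 10.3005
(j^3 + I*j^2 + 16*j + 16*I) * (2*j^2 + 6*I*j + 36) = 2*j^5 + 8*I*j^4 + 62*j^3 + 164*I*j^2 + 480*j + 576*I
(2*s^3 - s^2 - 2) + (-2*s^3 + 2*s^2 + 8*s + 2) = s^2 + 8*s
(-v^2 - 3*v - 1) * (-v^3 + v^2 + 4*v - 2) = v^5 + 2*v^4 - 6*v^3 - 11*v^2 + 2*v + 2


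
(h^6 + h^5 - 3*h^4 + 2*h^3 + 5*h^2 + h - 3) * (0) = 0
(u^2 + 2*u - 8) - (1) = u^2 + 2*u - 9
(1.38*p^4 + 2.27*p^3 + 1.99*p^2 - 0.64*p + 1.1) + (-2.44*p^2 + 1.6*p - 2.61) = 1.38*p^4 + 2.27*p^3 - 0.45*p^2 + 0.96*p - 1.51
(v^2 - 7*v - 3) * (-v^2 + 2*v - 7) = -v^4 + 9*v^3 - 18*v^2 + 43*v + 21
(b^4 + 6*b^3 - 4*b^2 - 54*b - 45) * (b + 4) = b^5 + 10*b^4 + 20*b^3 - 70*b^2 - 261*b - 180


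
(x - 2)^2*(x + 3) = x^3 - x^2 - 8*x + 12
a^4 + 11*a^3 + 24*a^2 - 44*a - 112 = (a - 2)*(a + 2)*(a + 4)*(a + 7)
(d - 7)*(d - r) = d^2 - d*r - 7*d + 7*r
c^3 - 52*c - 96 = (c - 8)*(c + 2)*(c + 6)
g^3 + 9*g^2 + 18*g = g*(g + 3)*(g + 6)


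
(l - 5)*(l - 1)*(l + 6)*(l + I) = l^4 + I*l^3 - 31*l^2 + 30*l - 31*I*l + 30*I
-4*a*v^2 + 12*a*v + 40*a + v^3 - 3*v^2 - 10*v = (-4*a + v)*(v - 5)*(v + 2)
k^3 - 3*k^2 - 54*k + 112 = (k - 8)*(k - 2)*(k + 7)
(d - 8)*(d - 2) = d^2 - 10*d + 16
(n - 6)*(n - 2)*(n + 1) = n^3 - 7*n^2 + 4*n + 12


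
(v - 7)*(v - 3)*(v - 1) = v^3 - 11*v^2 + 31*v - 21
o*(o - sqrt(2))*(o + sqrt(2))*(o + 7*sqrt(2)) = o^4 + 7*sqrt(2)*o^3 - 2*o^2 - 14*sqrt(2)*o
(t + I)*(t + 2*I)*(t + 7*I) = t^3 + 10*I*t^2 - 23*t - 14*I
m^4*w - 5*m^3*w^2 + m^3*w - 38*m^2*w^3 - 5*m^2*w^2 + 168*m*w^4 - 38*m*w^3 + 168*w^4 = (m - 7*w)*(m - 4*w)*(m + 6*w)*(m*w + w)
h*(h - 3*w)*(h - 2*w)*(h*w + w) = h^4*w - 5*h^3*w^2 + h^3*w + 6*h^2*w^3 - 5*h^2*w^2 + 6*h*w^3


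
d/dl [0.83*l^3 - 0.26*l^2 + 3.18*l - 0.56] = 2.49*l^2 - 0.52*l + 3.18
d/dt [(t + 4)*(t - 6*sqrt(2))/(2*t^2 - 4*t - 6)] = (-(t - 1)*(t + 4)*(t - 6*sqrt(2)) + (-t - 2 + 3*sqrt(2))*(-t^2 + 2*t + 3))/(-t^2 + 2*t + 3)^2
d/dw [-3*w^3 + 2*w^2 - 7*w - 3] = -9*w^2 + 4*w - 7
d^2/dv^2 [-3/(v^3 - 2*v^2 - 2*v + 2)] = 6*((3*v - 2)*(v^3 - 2*v^2 - 2*v + 2) - (-3*v^2 + 4*v + 2)^2)/(v^3 - 2*v^2 - 2*v + 2)^3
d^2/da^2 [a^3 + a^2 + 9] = 6*a + 2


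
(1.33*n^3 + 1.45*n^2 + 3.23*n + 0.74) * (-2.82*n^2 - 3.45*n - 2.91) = -3.7506*n^5 - 8.6775*n^4 - 17.9814*n^3 - 17.4498*n^2 - 11.9523*n - 2.1534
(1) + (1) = 2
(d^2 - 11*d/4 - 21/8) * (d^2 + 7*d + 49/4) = d^4 + 17*d^3/4 - 77*d^2/8 - 833*d/16 - 1029/32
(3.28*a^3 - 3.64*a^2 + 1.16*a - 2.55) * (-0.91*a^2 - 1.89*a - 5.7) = -2.9848*a^5 - 2.8868*a^4 - 12.872*a^3 + 20.8761*a^2 - 1.7925*a + 14.535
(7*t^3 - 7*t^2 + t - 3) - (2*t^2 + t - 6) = 7*t^3 - 9*t^2 + 3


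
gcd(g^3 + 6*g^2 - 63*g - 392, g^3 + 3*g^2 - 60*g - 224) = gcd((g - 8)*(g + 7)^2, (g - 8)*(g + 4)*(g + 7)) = g^2 - g - 56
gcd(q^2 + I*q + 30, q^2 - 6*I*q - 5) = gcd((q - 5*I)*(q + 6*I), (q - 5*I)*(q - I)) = q - 5*I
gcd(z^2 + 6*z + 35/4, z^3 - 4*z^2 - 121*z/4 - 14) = z + 7/2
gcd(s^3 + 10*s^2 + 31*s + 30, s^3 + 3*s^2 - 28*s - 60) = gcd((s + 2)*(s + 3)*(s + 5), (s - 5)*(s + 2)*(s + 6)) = s + 2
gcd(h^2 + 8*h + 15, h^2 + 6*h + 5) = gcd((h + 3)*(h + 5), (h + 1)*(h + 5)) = h + 5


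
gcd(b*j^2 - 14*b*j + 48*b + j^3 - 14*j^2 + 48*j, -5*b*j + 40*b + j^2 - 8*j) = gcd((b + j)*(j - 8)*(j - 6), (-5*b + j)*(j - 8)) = j - 8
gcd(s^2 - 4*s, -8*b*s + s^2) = s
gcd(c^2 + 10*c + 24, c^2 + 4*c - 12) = c + 6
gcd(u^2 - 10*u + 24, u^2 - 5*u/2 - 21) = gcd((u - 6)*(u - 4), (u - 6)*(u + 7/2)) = u - 6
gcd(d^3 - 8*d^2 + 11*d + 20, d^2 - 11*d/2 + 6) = d - 4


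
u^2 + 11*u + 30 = (u + 5)*(u + 6)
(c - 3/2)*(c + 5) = c^2 + 7*c/2 - 15/2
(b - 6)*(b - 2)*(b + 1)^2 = b^4 - 6*b^3 - 3*b^2 + 16*b + 12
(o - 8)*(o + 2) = o^2 - 6*o - 16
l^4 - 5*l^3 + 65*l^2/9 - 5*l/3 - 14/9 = (l - 7/3)*(l - 2)*(l - 1)*(l + 1/3)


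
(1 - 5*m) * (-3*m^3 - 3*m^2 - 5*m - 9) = 15*m^4 + 12*m^3 + 22*m^2 + 40*m - 9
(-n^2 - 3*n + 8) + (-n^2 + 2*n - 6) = -2*n^2 - n + 2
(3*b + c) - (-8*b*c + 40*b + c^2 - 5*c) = 8*b*c - 37*b - c^2 + 6*c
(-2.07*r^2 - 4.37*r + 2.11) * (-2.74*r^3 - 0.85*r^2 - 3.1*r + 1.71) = 5.6718*r^5 + 13.7333*r^4 + 4.3501*r^3 + 8.2138*r^2 - 14.0137*r + 3.6081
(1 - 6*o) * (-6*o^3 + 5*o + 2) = 36*o^4 - 6*o^3 - 30*o^2 - 7*o + 2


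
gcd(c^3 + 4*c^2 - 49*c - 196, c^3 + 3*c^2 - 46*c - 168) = c^2 - 3*c - 28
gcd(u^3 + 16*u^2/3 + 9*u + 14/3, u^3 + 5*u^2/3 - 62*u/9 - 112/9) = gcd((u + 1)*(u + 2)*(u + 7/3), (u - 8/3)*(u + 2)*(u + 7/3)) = u^2 + 13*u/3 + 14/3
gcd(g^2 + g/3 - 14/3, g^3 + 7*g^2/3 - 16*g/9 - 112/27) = g + 7/3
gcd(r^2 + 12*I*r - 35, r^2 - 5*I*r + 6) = 1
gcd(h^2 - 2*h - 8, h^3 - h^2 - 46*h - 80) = h + 2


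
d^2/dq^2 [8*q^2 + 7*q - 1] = 16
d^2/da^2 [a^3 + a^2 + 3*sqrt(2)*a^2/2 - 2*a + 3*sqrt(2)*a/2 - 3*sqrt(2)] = 6*a + 2 + 3*sqrt(2)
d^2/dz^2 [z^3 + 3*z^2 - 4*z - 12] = 6*z + 6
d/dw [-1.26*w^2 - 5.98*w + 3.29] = -2.52*w - 5.98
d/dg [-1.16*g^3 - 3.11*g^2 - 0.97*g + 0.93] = -3.48*g^2 - 6.22*g - 0.97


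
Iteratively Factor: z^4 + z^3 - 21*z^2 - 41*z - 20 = (z + 4)*(z^3 - 3*z^2 - 9*z - 5) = (z + 1)*(z + 4)*(z^2 - 4*z - 5) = (z + 1)^2*(z + 4)*(z - 5)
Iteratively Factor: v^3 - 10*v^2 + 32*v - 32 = (v - 4)*(v^2 - 6*v + 8) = (v - 4)^2*(v - 2)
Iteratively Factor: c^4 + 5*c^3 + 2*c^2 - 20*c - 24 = (c - 2)*(c^3 + 7*c^2 + 16*c + 12) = (c - 2)*(c + 3)*(c^2 + 4*c + 4) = (c - 2)*(c + 2)*(c + 3)*(c + 2)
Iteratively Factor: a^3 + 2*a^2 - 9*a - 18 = (a + 3)*(a^2 - a - 6) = (a + 2)*(a + 3)*(a - 3)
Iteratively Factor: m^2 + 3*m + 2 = (m + 2)*(m + 1)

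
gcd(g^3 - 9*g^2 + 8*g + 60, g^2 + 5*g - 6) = 1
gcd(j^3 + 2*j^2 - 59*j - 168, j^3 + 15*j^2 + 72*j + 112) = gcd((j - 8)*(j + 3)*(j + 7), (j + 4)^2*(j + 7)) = j + 7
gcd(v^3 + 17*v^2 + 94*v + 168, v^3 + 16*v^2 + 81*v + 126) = v^2 + 13*v + 42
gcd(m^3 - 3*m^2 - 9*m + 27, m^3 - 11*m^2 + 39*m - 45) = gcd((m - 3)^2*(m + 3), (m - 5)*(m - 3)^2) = m^2 - 6*m + 9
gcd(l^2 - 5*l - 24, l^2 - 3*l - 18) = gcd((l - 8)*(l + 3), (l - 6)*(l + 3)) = l + 3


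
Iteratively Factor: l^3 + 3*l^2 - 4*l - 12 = (l + 3)*(l^2 - 4) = (l + 2)*(l + 3)*(l - 2)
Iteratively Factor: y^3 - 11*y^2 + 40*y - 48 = (y - 4)*(y^2 - 7*y + 12) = (y - 4)^2*(y - 3)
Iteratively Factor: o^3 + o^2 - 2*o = (o - 1)*(o^2 + 2*o) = (o - 1)*(o + 2)*(o)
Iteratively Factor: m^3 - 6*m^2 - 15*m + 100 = (m - 5)*(m^2 - m - 20) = (m - 5)^2*(m + 4)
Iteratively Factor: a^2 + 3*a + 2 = (a + 2)*(a + 1)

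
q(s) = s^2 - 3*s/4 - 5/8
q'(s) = 2*s - 3/4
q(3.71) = 10.36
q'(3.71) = 6.67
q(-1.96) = 4.69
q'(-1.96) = -4.67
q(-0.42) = -0.13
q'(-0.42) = -1.59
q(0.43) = -0.76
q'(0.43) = 0.11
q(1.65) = 0.86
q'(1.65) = 2.55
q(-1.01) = 1.15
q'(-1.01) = -2.77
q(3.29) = 7.73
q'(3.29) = 5.83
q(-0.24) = -0.39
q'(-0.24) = -1.23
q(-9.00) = 87.12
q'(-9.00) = -18.75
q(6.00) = 30.88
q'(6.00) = 11.25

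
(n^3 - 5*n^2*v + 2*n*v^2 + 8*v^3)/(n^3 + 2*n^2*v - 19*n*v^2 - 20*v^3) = (n - 2*v)/(n + 5*v)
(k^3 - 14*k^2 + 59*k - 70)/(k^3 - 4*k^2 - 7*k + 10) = (k^2 - 9*k + 14)/(k^2 + k - 2)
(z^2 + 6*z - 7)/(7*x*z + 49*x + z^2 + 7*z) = (z - 1)/(7*x + z)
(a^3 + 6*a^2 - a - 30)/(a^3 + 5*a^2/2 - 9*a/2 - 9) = 2*(a + 5)/(2*a + 3)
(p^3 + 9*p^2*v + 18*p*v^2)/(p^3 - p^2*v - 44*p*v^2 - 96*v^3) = p*(p + 6*v)/(p^2 - 4*p*v - 32*v^2)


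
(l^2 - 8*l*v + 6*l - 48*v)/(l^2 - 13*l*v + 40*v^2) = (-l - 6)/(-l + 5*v)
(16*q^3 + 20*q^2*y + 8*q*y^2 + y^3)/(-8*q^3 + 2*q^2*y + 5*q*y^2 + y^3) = (2*q + y)/(-q + y)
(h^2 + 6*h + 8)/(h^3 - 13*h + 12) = (h + 2)/(h^2 - 4*h + 3)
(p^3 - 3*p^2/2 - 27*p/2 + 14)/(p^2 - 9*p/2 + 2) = (2*p^2 + 5*p - 7)/(2*p - 1)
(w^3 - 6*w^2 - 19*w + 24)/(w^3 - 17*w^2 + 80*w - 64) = (w + 3)/(w - 8)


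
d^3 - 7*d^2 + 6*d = d*(d - 6)*(d - 1)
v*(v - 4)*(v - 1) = v^3 - 5*v^2 + 4*v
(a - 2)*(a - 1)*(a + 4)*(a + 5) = a^4 + 6*a^3 - 5*a^2 - 42*a + 40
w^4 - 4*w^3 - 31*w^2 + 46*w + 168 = (w - 7)*(w - 3)*(w + 2)*(w + 4)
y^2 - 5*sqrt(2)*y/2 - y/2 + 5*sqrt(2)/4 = (y - 1/2)*(y - 5*sqrt(2)/2)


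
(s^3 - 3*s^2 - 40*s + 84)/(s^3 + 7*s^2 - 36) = (s - 7)/(s + 3)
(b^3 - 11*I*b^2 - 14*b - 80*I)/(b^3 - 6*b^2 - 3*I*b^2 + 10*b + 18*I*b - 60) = (b - 8*I)/(b - 6)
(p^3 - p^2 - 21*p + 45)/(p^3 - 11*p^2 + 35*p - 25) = (p^3 - p^2 - 21*p + 45)/(p^3 - 11*p^2 + 35*p - 25)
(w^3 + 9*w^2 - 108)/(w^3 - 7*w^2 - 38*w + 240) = (w^2 + 3*w - 18)/(w^2 - 13*w + 40)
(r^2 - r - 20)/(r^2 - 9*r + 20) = (r + 4)/(r - 4)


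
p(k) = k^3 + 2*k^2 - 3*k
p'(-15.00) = 612.00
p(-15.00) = -2880.00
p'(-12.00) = 381.00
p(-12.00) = -1404.00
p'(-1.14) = -3.66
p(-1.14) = 4.54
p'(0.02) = -2.92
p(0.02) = -0.06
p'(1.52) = 10.01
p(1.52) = 3.57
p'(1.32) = 7.51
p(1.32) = 1.82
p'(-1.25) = -3.31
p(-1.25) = 4.92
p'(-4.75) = 45.69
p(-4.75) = -47.80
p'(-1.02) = -3.96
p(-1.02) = 4.08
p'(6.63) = 155.39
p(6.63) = 359.46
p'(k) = 3*k^2 + 4*k - 3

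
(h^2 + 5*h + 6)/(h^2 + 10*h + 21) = (h + 2)/(h + 7)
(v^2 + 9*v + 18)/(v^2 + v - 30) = (v + 3)/(v - 5)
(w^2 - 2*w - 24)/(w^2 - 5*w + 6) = (w^2 - 2*w - 24)/(w^2 - 5*w + 6)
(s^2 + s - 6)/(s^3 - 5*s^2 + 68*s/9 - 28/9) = 9*(s + 3)/(9*s^2 - 27*s + 14)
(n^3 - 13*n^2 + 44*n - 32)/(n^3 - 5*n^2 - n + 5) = (n^2 - 12*n + 32)/(n^2 - 4*n - 5)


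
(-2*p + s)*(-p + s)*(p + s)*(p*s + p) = 2*p^4*s + 2*p^4 - p^3*s^2 - p^3*s - 2*p^2*s^3 - 2*p^2*s^2 + p*s^4 + p*s^3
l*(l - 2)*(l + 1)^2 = l^4 - 3*l^2 - 2*l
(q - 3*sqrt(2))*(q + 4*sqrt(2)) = q^2 + sqrt(2)*q - 24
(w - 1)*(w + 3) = w^2 + 2*w - 3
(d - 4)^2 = d^2 - 8*d + 16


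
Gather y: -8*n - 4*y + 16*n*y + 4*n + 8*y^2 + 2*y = -4*n + 8*y^2 + y*(16*n - 2)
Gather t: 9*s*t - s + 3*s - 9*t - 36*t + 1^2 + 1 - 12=2*s + t*(9*s - 45) - 10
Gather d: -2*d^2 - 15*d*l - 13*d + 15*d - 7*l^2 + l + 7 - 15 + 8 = -2*d^2 + d*(2 - 15*l) - 7*l^2 + l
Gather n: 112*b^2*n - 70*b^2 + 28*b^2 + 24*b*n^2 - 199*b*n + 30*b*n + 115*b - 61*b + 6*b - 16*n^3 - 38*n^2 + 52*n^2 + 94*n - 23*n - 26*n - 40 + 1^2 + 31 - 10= -42*b^2 + 60*b - 16*n^3 + n^2*(24*b + 14) + n*(112*b^2 - 169*b + 45) - 18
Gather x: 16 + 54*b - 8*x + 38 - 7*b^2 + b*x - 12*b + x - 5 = -7*b^2 + 42*b + x*(b - 7) + 49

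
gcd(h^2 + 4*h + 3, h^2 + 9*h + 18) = h + 3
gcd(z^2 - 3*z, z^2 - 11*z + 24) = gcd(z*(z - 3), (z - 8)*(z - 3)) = z - 3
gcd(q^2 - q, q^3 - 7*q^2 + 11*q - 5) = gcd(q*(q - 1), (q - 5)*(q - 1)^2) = q - 1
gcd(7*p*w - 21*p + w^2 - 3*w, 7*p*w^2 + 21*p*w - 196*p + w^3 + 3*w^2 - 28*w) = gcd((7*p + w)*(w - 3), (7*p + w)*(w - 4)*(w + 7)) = 7*p + w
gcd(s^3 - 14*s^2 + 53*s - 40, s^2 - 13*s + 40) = s^2 - 13*s + 40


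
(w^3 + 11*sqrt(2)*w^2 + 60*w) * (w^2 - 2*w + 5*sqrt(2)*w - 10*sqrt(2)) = w^5 - 2*w^4 + 16*sqrt(2)*w^4 - 32*sqrt(2)*w^3 + 170*w^3 - 340*w^2 + 300*sqrt(2)*w^2 - 600*sqrt(2)*w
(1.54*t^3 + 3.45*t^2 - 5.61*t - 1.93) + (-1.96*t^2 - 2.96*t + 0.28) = 1.54*t^3 + 1.49*t^2 - 8.57*t - 1.65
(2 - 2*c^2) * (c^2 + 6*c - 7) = -2*c^4 - 12*c^3 + 16*c^2 + 12*c - 14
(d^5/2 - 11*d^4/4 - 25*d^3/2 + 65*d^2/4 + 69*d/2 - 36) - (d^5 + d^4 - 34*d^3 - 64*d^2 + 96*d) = -d^5/2 - 15*d^4/4 + 43*d^3/2 + 321*d^2/4 - 123*d/2 - 36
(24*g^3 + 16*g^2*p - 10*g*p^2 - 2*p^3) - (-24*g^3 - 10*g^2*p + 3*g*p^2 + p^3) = 48*g^3 + 26*g^2*p - 13*g*p^2 - 3*p^3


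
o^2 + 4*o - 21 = (o - 3)*(o + 7)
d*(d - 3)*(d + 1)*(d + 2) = d^4 - 7*d^2 - 6*d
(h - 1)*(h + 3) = h^2 + 2*h - 3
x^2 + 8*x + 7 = (x + 1)*(x + 7)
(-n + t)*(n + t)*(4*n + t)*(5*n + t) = -20*n^4 - 9*n^3*t + 19*n^2*t^2 + 9*n*t^3 + t^4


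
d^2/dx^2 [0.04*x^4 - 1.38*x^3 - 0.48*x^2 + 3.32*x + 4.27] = 0.48*x^2 - 8.28*x - 0.96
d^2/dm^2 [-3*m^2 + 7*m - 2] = -6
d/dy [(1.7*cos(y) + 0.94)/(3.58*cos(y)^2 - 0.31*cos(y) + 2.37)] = (6.086*cos(y)^2 + 6.7304*cos(y) - 4.3204)*sin(y)/(12.8164*cos(y)^4 - 2.2196*cos(y)^3 + 17.0653*cos(y)^2 - 1.4694*cos(y) + 5.6169)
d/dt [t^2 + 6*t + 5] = 2*t + 6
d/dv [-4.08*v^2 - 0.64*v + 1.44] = -8.16*v - 0.64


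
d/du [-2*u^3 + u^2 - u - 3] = -6*u^2 + 2*u - 1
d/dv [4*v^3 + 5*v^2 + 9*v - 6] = 12*v^2 + 10*v + 9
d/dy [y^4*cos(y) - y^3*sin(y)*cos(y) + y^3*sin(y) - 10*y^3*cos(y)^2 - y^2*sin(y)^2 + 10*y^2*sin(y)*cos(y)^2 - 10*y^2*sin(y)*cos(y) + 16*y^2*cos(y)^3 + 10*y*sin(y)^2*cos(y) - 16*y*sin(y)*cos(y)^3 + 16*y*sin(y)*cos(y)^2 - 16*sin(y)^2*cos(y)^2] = -y^4*sin(y) + 10*y^3*sin(2*y) + 5*y^3*cos(y) - y^3*cos(2*y) - 9*y^2*sin(y) - 5*y^2*sin(2*y)/2 - 12*y^2*sin(3*y) + 5*y^2*cos(y)/2 - 25*y^2*cos(2*y) + 15*y^2*cos(3*y)/2 - 15*y^2 + 5*y*sin(y)/2 - 10*y*sin(2*y) + 25*y*sin(3*y)/2 + 28*y*cos(y) - 16*y*cos(2*y)^2 - 7*y*cos(2*y) + 20*y*cos(3*y) + 7*y + 4*sin(y) - 4*sin(2*y) + 4*sin(3*y) - 10*sin(4*y) + 5*cos(y)/2 - 5*cos(3*y)/2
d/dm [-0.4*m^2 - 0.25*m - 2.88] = -0.8*m - 0.25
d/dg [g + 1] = 1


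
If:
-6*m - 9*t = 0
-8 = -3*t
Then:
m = -4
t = 8/3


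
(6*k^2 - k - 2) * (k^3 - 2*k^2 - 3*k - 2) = 6*k^5 - 13*k^4 - 18*k^3 - 5*k^2 + 8*k + 4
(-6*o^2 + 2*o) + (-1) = -6*o^2 + 2*o - 1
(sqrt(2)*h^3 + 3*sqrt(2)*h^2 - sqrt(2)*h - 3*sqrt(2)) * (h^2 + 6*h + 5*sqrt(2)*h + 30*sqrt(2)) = sqrt(2)*h^5 + 10*h^4 + 9*sqrt(2)*h^4 + 17*sqrt(2)*h^3 + 90*h^3 - 9*sqrt(2)*h^2 + 170*h^2 - 90*h - 18*sqrt(2)*h - 180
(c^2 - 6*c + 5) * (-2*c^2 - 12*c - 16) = -2*c^4 + 46*c^2 + 36*c - 80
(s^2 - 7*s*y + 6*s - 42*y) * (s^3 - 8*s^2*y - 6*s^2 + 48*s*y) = s^5 - 15*s^4*y + 56*s^3*y^2 - 36*s^3 + 540*s^2*y - 2016*s*y^2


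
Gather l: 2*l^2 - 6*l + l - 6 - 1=2*l^2 - 5*l - 7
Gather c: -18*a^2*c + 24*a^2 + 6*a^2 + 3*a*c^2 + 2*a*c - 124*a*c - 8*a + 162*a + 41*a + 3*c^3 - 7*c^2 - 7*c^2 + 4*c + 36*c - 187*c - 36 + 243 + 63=30*a^2 + 195*a + 3*c^3 + c^2*(3*a - 14) + c*(-18*a^2 - 122*a - 147) + 270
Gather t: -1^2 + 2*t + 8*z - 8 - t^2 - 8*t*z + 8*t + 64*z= -t^2 + t*(10 - 8*z) + 72*z - 9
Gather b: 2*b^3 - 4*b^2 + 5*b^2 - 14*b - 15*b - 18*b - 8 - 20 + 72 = 2*b^3 + b^2 - 47*b + 44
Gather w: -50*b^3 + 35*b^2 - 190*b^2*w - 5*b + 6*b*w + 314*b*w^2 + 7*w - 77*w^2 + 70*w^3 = -50*b^3 + 35*b^2 - 5*b + 70*w^3 + w^2*(314*b - 77) + w*(-190*b^2 + 6*b + 7)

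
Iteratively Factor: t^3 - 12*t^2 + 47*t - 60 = (t - 5)*(t^2 - 7*t + 12) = (t - 5)*(t - 3)*(t - 4)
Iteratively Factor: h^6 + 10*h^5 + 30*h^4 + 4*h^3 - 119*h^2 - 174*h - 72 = (h + 4)*(h^5 + 6*h^4 + 6*h^3 - 20*h^2 - 39*h - 18) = (h + 1)*(h + 4)*(h^4 + 5*h^3 + h^2 - 21*h - 18) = (h + 1)*(h + 3)*(h + 4)*(h^3 + 2*h^2 - 5*h - 6) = (h - 2)*(h + 1)*(h + 3)*(h + 4)*(h^2 + 4*h + 3) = (h - 2)*(h + 1)^2*(h + 3)*(h + 4)*(h + 3)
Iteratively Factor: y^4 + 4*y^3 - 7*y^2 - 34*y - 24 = (y + 4)*(y^3 - 7*y - 6) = (y + 2)*(y + 4)*(y^2 - 2*y - 3) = (y + 1)*(y + 2)*(y + 4)*(y - 3)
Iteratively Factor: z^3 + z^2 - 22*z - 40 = (z - 5)*(z^2 + 6*z + 8) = (z - 5)*(z + 2)*(z + 4)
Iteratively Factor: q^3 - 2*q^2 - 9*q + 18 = (q - 3)*(q^2 + q - 6) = (q - 3)*(q - 2)*(q + 3)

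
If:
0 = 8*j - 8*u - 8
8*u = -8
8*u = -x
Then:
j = 0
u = -1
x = 8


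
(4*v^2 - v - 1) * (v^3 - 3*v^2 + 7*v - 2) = 4*v^5 - 13*v^4 + 30*v^3 - 12*v^2 - 5*v + 2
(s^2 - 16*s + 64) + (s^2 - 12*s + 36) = 2*s^2 - 28*s + 100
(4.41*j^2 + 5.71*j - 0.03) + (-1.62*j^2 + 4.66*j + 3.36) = 2.79*j^2 + 10.37*j + 3.33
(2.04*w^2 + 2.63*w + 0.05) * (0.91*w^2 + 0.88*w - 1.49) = 1.8564*w^4 + 4.1885*w^3 - 0.6797*w^2 - 3.8747*w - 0.0745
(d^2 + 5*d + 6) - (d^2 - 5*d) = 10*d + 6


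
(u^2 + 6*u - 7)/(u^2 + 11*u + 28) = (u - 1)/(u + 4)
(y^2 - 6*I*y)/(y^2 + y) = (y - 6*I)/(y + 1)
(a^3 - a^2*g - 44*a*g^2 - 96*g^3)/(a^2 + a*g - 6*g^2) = (a^2 - 4*a*g - 32*g^2)/(a - 2*g)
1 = 1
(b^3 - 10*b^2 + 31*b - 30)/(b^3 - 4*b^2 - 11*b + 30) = (b - 3)/(b + 3)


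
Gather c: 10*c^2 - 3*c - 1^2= 10*c^2 - 3*c - 1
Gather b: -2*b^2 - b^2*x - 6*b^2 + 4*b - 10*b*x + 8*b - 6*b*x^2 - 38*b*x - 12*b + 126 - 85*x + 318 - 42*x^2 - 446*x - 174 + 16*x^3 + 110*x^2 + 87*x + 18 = b^2*(-x - 8) + b*(-6*x^2 - 48*x) + 16*x^3 + 68*x^2 - 444*x + 288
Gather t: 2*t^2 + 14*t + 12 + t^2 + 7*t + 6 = 3*t^2 + 21*t + 18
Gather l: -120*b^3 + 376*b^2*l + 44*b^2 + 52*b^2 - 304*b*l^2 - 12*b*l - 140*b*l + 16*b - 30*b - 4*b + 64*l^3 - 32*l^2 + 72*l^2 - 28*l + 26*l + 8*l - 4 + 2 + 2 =-120*b^3 + 96*b^2 - 18*b + 64*l^3 + l^2*(40 - 304*b) + l*(376*b^2 - 152*b + 6)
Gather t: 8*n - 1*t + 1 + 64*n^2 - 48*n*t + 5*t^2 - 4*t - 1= 64*n^2 + 8*n + 5*t^2 + t*(-48*n - 5)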